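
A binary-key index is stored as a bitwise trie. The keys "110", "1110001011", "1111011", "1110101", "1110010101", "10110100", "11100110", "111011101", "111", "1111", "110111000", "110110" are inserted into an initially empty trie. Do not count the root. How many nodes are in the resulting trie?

For each word, the new-node count is its length minus the longest prefix already in the trie:
  "110" → 3 new (1, 1, 0)
  "1110001011" → prefix "11" already present; 8 new (1, 0, 0, 0, 1, 0, 1, 1)
  "1111011" → prefix "111" already present; 4 new (1, 0, 1, 1)
  "1110101" → prefix "1110" already present; 3 new (1, 0, 1)
  "1110010101" → prefix "11100" already present; 5 new (1, 0, 1, 0, 1)
  "10110100" → prefix "1" already present; 7 new (0, 1, 1, 0, 1, 0, 0)
  "11100110" → prefix "111001" already present; 2 new (1, 0)
  "111011101" → prefix "11101" already present; 4 new (1, 1, 0, 1)
  "111" → prefix "111" already present; 0 new (none)
  "1111" → prefix "1111" already present; 0 new (none)
  "110111000" → prefix "110" already present; 6 new (1, 1, 1, 0, 0, 0)
  "110110" → prefix "11011" already present; 1 new (0)
Total nodes = 3 + 8 + 4 + 3 + 5 + 7 + 2 + 4 + 0 + 0 + 6 + 1 = 43

43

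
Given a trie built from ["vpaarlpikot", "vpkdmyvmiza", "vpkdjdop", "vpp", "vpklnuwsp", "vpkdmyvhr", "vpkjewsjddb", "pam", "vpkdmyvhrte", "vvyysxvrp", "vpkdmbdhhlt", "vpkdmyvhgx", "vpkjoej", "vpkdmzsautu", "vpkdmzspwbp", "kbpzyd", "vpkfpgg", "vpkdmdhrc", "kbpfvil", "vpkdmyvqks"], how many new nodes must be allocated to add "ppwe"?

"p" is already a path in the trie; the remaining "pwe" must be added.
New nodes needed: |"ppwe"| − 1 = 4 − 1 = 3.

3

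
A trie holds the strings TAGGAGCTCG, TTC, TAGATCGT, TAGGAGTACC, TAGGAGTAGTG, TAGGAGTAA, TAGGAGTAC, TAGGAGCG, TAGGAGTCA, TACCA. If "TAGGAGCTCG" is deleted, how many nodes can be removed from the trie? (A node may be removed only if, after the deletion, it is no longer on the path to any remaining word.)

3

A node on "TAGGAGCTCG"'s path can go only if nothing else ends at it or branches off below it.
The suffix "TCG" (3 nodes) is used only by "TAGGAGCTCG"; the node for "TAGGAGC" still has the child "G", so pruning stops there.
Nodes removed: 3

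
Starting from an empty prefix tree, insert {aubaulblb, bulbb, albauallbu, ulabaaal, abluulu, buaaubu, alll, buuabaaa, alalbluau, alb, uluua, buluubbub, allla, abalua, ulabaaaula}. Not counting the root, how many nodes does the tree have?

74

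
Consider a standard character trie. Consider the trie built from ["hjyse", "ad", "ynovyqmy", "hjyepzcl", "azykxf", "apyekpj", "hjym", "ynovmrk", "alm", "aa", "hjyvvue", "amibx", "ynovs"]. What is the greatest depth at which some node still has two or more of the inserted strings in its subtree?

4

The deepest shared node is where two words last agree before diverging.
"ynovmrk" and "ynovs" agree on "ynov" (4 characters) before diverging; nothing deeper is shared.
Longest shared-prefix length: 4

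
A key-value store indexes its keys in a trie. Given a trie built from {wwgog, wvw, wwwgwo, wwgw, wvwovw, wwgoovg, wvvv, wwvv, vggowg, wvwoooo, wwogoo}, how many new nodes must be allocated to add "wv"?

Every character of "wv" already lies on an existing path (it is a prefix of some stored word).
No new nodes are needed: 0.

0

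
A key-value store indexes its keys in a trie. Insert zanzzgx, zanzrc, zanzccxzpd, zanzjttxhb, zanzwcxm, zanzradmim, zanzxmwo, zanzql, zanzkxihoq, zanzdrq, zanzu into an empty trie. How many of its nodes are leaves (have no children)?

11

Leaves are exactly the stored words that no other stored word extends.
Those words: "zanzccxzpd", "zanzdrq", "zanzjttxhb", "zanzkxihoq", "zanzql", "zanzradmim", "zanzrc", "zanzu", "zanzwcxm", "zanzxmwo", "zanzzgx"
Leaf count: 11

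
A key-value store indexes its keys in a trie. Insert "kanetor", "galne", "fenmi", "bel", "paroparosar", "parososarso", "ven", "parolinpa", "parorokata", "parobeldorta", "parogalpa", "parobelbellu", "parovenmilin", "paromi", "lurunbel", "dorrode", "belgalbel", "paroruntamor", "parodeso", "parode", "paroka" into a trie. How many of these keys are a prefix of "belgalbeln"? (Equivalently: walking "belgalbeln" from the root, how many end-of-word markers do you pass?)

2

Check each prefix of "belgalbeln" against the stored set — each match is an end-marker on the path.
Prefixes of the query that are stored words: "bel", "belgalbel"
Count: 2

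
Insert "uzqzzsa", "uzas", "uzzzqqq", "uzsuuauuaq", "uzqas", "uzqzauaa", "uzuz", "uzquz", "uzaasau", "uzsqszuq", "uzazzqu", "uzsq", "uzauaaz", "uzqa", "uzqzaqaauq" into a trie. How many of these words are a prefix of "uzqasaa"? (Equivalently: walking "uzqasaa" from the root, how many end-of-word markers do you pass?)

Walk "uzqasaa" from the root; an end-of-word marker is hit whenever a stored word is a prefix of "uzqasaa".
Prefixes of the query that are stored words: "uzqa", "uzqas"
Count: 2

2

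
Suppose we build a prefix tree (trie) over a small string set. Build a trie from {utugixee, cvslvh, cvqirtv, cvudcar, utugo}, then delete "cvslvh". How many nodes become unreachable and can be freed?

4

A node on "cvslvh"'s path can go only if nothing else ends at it or branches off below it.
The suffix "slvh" (4 nodes) is used only by "cvslvh"; the node for "cv" still has the child "q", so pruning stops there.
Nodes removed: 4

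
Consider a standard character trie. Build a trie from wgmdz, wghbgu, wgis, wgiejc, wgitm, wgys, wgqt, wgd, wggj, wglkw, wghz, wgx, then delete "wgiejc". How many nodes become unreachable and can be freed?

Walk "wgiejc" from the leaf back toward the root, removing each node that no remaining word uses.
The suffix "ejc" (3 nodes) is used only by "wgiejc"; the node for "wgi" still has the child "s", so pruning stops there.
Nodes removed: 3

3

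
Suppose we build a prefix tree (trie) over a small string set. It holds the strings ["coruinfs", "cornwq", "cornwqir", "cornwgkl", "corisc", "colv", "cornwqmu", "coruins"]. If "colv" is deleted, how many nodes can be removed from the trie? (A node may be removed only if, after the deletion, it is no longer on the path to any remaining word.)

A node on "colv"'s path can go only if nothing else ends at it or branches off below it.
The suffix "lv" (2 nodes) is used only by "colv"; the node for "co" still has the child "r", so pruning stops there.
Nodes removed: 2

2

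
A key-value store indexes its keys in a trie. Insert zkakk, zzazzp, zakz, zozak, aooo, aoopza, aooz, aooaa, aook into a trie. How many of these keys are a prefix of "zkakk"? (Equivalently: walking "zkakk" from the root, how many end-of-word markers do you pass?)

1

Walk "zkakk" from the root; an end-of-word marker is hit whenever a stored word is a prefix of "zkakk".
Prefixes of the query that are stored words: "zkakk"
Count: 1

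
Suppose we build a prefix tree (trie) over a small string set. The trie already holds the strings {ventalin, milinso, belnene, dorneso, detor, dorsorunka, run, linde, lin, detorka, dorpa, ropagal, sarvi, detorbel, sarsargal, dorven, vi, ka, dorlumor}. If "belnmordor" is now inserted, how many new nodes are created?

Walking "belnmordor" from the root, the first 4 characters ("beln") follow existing edges; "m" is the first miss.
New nodes needed: |"belnmordor"| − 4 = 10 − 4 = 6.

6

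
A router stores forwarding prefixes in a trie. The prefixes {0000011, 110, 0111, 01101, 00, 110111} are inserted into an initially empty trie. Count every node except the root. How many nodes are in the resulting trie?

Trie structure (* marks end of a word):
(root)
├─ 0
│  ├─ 0 *
│  │  └─ 0
│  │     └─ 0
│  │        └─ 0
│  │           └─ 1
│  │              └─ 1 *
│  └─ 1
│     └─ 1
│        ├─ 0
│        │  └─ 1 *
│        └─ 1 *
└─ 1
   └─ 1
      └─ 0 *
         └─ 1
            └─ 1
               └─ 1 *
Counting every labelled node above: 18.

18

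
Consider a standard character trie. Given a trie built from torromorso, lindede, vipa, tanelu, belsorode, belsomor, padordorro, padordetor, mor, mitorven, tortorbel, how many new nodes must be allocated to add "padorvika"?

"pador" is already a path in the trie; the remaining "vika" must be added.
So 9 − 5 = 4 new nodes.

4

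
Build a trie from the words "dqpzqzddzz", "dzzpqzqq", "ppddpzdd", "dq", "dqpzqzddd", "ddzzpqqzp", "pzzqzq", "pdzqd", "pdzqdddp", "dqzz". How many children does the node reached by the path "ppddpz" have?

The children of the "ppddpz" node are the distinct next characters among strings starting with "ppddpz".
Distinct next characters after "ppddpz": d.
That node has 1 child edge.

1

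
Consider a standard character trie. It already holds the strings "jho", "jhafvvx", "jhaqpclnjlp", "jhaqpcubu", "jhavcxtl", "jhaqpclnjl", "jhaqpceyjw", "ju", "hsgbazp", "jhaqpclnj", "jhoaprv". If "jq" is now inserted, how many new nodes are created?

"j" is already a path in the trie; the remaining "q" must be added.
So 2 − 1 = 1 new nodes.

1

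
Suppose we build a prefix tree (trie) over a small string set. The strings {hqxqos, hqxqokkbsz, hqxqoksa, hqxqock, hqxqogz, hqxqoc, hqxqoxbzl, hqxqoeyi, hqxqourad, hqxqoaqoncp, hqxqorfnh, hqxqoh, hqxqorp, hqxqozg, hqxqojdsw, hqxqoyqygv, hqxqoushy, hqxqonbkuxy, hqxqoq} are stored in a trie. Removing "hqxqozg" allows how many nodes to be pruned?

A node on "hqxqozg"'s path can go only if nothing else ends at it or branches off below it.
The suffix "zg" (2 nodes) is used only by "hqxqozg"; the node for "hqxqo" still has the child "s", so pruning stops there.
Nodes removed: 2

2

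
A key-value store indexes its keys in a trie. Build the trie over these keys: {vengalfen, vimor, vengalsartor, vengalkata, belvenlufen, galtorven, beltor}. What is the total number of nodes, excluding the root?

46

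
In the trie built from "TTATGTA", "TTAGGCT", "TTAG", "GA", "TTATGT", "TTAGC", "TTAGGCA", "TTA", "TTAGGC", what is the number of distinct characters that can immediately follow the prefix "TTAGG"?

The children of the "TTAGG" node are the distinct next characters among strings starting with "TTAGG".
Characters that immediately follow "TTAGG" among the stored strings: {C}.
That node has 1 child edge.

1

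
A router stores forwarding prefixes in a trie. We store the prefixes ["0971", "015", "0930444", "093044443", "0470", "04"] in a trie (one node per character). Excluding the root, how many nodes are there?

16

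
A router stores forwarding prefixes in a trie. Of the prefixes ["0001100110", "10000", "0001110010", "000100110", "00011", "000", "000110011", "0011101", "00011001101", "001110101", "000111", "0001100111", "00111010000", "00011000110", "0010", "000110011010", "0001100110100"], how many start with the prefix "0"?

16

Traverse to the node for "0", then collect every word in that subtree.
Matches: "000", "000100110", "00011", "00011000110", "000110011", "0001100110", "00011001101", "000110011010", "0001100110100", "0001100111", "000111", "0001110010", "0010", "0011101", "00111010000", "001110101"
Count: 16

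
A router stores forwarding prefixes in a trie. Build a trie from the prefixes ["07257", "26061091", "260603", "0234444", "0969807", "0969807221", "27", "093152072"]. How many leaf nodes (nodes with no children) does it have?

7

Leaves are exactly the stored words that no other stored word extends.
Those words: "0234444", "07257", "093152072", "0969807221", "260603", "26061091", "27"
Leaf count: 7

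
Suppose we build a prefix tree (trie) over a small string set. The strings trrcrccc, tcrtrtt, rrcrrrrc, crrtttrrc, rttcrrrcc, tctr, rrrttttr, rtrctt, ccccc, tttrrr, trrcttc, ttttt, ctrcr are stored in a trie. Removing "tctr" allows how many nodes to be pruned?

After clearing the end-marker at "tctr", prune upward until reaching a node still needed by another word.
The suffix "tr" (2 nodes) is used only by "tctr"; the node for "tc" still has the child "r", so pruning stops there.
Nodes removed: 2

2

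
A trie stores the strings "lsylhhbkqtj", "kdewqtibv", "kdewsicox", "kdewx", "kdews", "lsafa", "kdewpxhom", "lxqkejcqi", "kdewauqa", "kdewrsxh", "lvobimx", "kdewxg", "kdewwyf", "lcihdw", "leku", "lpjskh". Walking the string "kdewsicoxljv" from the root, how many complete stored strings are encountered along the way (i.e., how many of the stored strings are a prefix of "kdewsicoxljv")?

2

Check each prefix of "kdewsicoxljv" against the stored set — each match is an end-marker on the path.
Prefixes of the query that are stored words: "kdews", "kdewsicox"
Count: 2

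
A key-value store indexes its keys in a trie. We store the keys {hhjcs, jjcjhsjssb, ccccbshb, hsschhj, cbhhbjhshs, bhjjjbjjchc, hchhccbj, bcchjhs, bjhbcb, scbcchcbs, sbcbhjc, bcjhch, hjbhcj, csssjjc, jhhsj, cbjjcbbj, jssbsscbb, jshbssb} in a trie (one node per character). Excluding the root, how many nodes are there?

120

Insert word by word; a character creates a node only if that edge doesn't already exist:
  "hhjcs" → 5 new (h, h, j, c, s)
  "jjcjhsjssb" → 10 new (j, j, c, j, h, s, j, s, s, b)
  "ccccbshb" → 8 new (c, c, c, c, b, s, h, b)
  "hsschhj" → prefix "h" already present; 6 new (s, s, c, h, h, j)
  "cbhhbjhshs" → prefix "c" already present; 9 new (b, h, h, b, j, h, s, h, s)
  "bhjjjbjjchc" → 11 new (b, h, j, j, j, b, j, j, c, h, c)
  "hchhccbj" → prefix "h" already present; 7 new (c, h, h, c, c, b, j)
  "bcchjhs" → prefix "b" already present; 6 new (c, c, h, j, h, s)
  "bjhbcb" → prefix "b" already present; 5 new (j, h, b, c, b)
  "scbcchcbs" → 9 new (s, c, b, c, c, h, c, b, s)
  "sbcbhjc" → prefix "s" already present; 6 new (b, c, b, h, j, c)
  "bcjhch" → prefix "bc" already present; 4 new (j, h, c, h)
  "hjbhcj" → prefix "h" already present; 5 new (j, b, h, c, j)
  "csssjjc" → prefix "c" already present; 6 new (s, s, s, j, j, c)
  "jhhsj" → prefix "j" already present; 4 new (h, h, s, j)
  "cbjjcbbj" → prefix "cb" already present; 6 new (j, j, c, b, b, j)
  "jssbsscbb" → prefix "j" already present; 8 new (s, s, b, s, s, c, b, b)
  "jshbssb" → prefix "js" already present; 5 new (h, b, s, s, b)
Total nodes = 5 + 10 + 8 + 6 + 9 + 11 + 7 + 6 + 5 + 9 + 6 + 4 + 5 + 6 + 4 + 6 + 8 + 5 = 120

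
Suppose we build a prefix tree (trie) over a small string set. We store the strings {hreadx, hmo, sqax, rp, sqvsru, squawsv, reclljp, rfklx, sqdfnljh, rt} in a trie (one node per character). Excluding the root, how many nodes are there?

Insert word by word; a character creates a node only if that edge doesn't already exist:
  "hreadx" → 6 new (h, r, e, a, d, x)
  "hmo" → prefix "h" already present; 2 new (m, o)
  "sqax" → 4 new (s, q, a, x)
  "rp" → 2 new (r, p)
  "sqvsru" → prefix "sq" already present; 4 new (v, s, r, u)
  "squawsv" → prefix "sq" already present; 5 new (u, a, w, s, v)
  "reclljp" → prefix "r" already present; 6 new (e, c, l, l, j, p)
  "rfklx" → prefix "r" already present; 4 new (f, k, l, x)
  "sqdfnljh" → prefix "sq" already present; 6 new (d, f, n, l, j, h)
  "rt" → prefix "r" already present; 1 new (t)
Total nodes = 6 + 2 + 4 + 2 + 4 + 5 + 6 + 4 + 6 + 1 = 40

40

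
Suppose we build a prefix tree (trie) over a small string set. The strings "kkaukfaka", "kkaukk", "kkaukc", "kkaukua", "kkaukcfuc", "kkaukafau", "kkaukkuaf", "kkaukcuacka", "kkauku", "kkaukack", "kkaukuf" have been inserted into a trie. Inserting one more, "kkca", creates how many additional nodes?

"kk" is already a path in the trie; the remaining "ca" must be added.
Each of the 2 remaining characters creates one node.

2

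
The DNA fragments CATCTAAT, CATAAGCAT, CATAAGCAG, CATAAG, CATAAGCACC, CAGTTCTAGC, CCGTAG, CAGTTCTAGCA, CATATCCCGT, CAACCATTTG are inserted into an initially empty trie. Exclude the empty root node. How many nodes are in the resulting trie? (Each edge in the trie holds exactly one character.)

Insert word by word; a character creates a node only if that edge doesn't already exist:
  "CATCTAAT" → 8 new (C, A, T, C, T, A, A, T)
  "CATAAGCAT" → prefix "CAT" already present; 6 new (A, A, G, C, A, T)
  "CATAAGCAG" → prefix "CATAAGCA" already present; 1 new (G)
  "CATAAG" → prefix "CATAAG" already present; 0 new (none)
  "CATAAGCACC" → prefix "CATAAGCA" already present; 2 new (C, C)
  "CAGTTCTAGC" → prefix "CA" already present; 8 new (G, T, T, C, T, A, G, C)
  "CCGTAG" → prefix "C" already present; 5 new (C, G, T, A, G)
  "CAGTTCTAGCA" → prefix "CAGTTCTAGC" already present; 1 new (A)
  "CATATCCCGT" → prefix "CATA" already present; 6 new (T, C, C, C, G, T)
  "CAACCATTTG" → prefix "CA" already present; 8 new (A, C, C, A, T, T, T, G)
Total nodes = 8 + 6 + 1 + 0 + 2 + 8 + 5 + 1 + 6 + 8 = 45

45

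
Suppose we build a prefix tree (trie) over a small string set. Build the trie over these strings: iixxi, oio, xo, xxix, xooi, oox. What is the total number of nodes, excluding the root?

Trie structure (* marks end of a word):
(root)
├─ i
│  └─ i
│     └─ x
│        └─ x
│           └─ i *
├─ o
│  ├─ i
│  │  └─ o *
│  └─ o
│     └─ x *
└─ x
   ├─ o *
   │  └─ o
   │     └─ i *
   └─ x
      └─ i
         └─ x *
Counting every labelled node above: 17.

17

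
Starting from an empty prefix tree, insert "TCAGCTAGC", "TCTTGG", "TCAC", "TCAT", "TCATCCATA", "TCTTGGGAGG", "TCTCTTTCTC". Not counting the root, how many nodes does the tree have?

31

Insert word by word; a character creates a node only if that edge doesn't already exist:
  "TCAGCTAGC" → 9 new (T, C, A, G, C, T, A, G, C)
  "TCTTGG" → prefix "TC" already present; 4 new (T, T, G, G)
  "TCAC" → prefix "TCA" already present; 1 new (C)
  "TCAT" → prefix "TCA" already present; 1 new (T)
  "TCATCCATA" → prefix "TCAT" already present; 5 new (C, C, A, T, A)
  "TCTTGGGAGG" → prefix "TCTTGG" already present; 4 new (G, A, G, G)
  "TCTCTTTCTC" → prefix "TCT" already present; 7 new (C, T, T, T, C, T, C)
Total nodes = 9 + 4 + 1 + 1 + 5 + 4 + 7 = 31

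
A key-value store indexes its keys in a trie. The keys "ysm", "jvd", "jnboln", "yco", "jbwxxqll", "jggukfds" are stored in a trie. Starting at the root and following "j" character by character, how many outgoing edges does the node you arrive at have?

The children of the "j" node are the distinct next characters among strings starting with "j".
Distinct next characters after "j": b, g, n, v.
That node has 4 child edges.

4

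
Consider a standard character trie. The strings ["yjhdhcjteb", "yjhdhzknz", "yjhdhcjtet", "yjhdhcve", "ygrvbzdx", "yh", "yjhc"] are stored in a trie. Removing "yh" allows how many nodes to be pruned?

After clearing the end-marker at "yh", prune upward until reaching a node still needed by another word.
The suffix "h" (1 node) is used only by "yh"; the node for "y" still has the child "j", so pruning stops there.
Nodes removed: 1

1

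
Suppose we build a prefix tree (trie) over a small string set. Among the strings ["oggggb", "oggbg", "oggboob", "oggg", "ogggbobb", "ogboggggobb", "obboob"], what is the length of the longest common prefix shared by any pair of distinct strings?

4

Look for the deepest trie node that still has at least two words in its subtree.
"oggbg" and "oggboob" agree on "oggb" (4 characters) before diverging; nothing deeper is shared.
Longest shared-prefix length: 4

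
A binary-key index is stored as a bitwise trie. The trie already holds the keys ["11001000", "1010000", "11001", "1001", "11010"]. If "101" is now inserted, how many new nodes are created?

Every character of "101" already lies on an existing path (it is a prefix of some stored word).
No new nodes are needed: 0.

0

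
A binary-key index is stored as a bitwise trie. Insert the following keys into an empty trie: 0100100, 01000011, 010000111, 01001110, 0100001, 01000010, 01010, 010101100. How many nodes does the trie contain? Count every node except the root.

For each word, the new-node count is its length minus the longest prefix already in the trie:
  "0100100" → 7 new (0, 1, 0, 0, 1, 0, 0)
  "01000011" → prefix "0100" already present; 4 new (0, 0, 1, 1)
  "010000111" → prefix "01000011" already present; 1 new (1)
  "01001110" → prefix "01001" already present; 3 new (1, 1, 0)
  "0100001" → prefix "0100001" already present; 0 new (none)
  "01000010" → prefix "0100001" already present; 1 new (0)
  "01010" → prefix "010" already present; 2 new (1, 0)
  "010101100" → prefix "01010" already present; 4 new (1, 1, 0, 0)
Total nodes = 7 + 4 + 1 + 3 + 0 + 1 + 2 + 4 = 22

22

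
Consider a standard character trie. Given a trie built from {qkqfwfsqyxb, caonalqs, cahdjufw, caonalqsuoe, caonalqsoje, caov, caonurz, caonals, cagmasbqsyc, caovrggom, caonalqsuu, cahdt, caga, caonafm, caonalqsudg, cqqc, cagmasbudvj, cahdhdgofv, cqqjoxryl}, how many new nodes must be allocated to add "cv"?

1

Walking "cv" from the root, the first 1 characters ("c") follow existing edges; "v" is the first miss.
New nodes needed: |"cv"| − 1 = 2 − 1 = 1.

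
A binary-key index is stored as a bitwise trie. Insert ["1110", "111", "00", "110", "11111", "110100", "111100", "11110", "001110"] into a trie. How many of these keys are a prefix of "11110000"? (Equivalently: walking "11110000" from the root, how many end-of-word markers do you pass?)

3

Walk "11110000" from the root; an end-of-word marker is hit whenever a stored word is a prefix of "11110000".
Prefixes of the query that are stored words: "111", "11110", "111100"
Count: 3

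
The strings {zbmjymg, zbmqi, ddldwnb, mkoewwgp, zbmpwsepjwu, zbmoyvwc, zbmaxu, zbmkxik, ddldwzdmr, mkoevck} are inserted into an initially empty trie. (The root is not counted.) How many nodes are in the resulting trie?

51

Trace insertions, counting only characters that open a new branch:
  "zbmjymg" → 7 new (z, b, m, j, y, m, g)
  "zbmqi" → prefix "zbm" already present; 2 new (q, i)
  "ddldwnb" → 7 new (d, d, l, d, w, n, b)
  "mkoewwgp" → 8 new (m, k, o, e, w, w, g, p)
  "zbmpwsepjwu" → prefix "zbm" already present; 8 new (p, w, s, e, p, j, w, u)
  "zbmoyvwc" → prefix "zbm" already present; 5 new (o, y, v, w, c)
  "zbmaxu" → prefix "zbm" already present; 3 new (a, x, u)
  "zbmkxik" → prefix "zbm" already present; 4 new (k, x, i, k)
  "ddldwzdmr" → prefix "ddldw" already present; 4 new (z, d, m, r)
  "mkoevck" → prefix "mkoe" already present; 3 new (v, c, k)
Total nodes = 7 + 2 + 7 + 8 + 8 + 5 + 3 + 4 + 4 + 3 = 51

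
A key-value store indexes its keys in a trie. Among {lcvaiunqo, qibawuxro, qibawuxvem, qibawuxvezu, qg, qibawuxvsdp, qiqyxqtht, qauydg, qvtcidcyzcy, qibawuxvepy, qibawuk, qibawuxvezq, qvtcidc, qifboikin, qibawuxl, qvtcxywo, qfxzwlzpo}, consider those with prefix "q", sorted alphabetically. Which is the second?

Words with prefix "q", in lexicographic order: "qauydg", "qfxzwlzpo", "qg", "qibawuk", "qibawuxl", "qibawuxro", "qibawuxvem", "qibawuxvepy", "qibawuxvezq", "qibawuxvezu", "qibawuxvsdp", "qifboikin", "qiqyxqtht", "qvtcidc", "qvtcidcyzcy", "qvtcxywo"
The 2nd is qfxzwlzpo.

qfxzwlzpo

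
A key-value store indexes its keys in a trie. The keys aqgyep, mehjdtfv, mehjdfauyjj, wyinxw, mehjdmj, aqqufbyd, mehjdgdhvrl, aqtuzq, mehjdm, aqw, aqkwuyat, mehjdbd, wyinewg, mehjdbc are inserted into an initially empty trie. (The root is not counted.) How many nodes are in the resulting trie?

57

Trace insertions, counting only characters that open a new branch:
  "aqgyep" → 6 new (a, q, g, y, e, p)
  "mehjdtfv" → 8 new (m, e, h, j, d, t, f, v)
  "mehjdfauyjj" → prefix "mehjd" already present; 6 new (f, a, u, y, j, j)
  "wyinxw" → 6 new (w, y, i, n, x, w)
  "mehjdmj" → prefix "mehjd" already present; 2 new (m, j)
  "aqqufbyd" → prefix "aq" already present; 6 new (q, u, f, b, y, d)
  "mehjdgdhvrl" → prefix "mehjd" already present; 6 new (g, d, h, v, r, l)
  "aqtuzq" → prefix "aq" already present; 4 new (t, u, z, q)
  "mehjdm" → prefix "mehjdm" already present; 0 new (none)
  "aqw" → prefix "aq" already present; 1 new (w)
  "aqkwuyat" → prefix "aq" already present; 6 new (k, w, u, y, a, t)
  "mehjdbd" → prefix "mehjd" already present; 2 new (b, d)
  "wyinewg" → prefix "wyin" already present; 3 new (e, w, g)
  "mehjdbc" → prefix "mehjdb" already present; 1 new (c)
Total nodes = 6 + 8 + 6 + 6 + 2 + 6 + 6 + 4 + 0 + 1 + 6 + 2 + 3 + 1 = 57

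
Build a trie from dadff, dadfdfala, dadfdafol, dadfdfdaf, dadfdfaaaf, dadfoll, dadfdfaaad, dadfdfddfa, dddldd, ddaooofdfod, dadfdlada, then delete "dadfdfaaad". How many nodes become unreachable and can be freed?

Walk "dadfdfaaad" from the leaf back toward the root, removing each node that no remaining word uses.
The suffix "d" (1 node) is used only by "dadfdfaaad"; the node for "dadfdfaaa" still has the child "f", so pruning stops there.
Nodes removed: 1

1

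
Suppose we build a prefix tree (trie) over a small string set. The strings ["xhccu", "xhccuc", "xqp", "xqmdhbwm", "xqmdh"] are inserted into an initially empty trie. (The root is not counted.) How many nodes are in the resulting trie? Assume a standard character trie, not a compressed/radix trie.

14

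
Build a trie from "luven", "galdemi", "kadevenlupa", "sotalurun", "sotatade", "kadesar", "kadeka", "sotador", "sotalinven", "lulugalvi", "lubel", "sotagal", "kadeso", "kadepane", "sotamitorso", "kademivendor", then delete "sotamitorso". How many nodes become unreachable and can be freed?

7

After clearing the end-marker at "sotamitorso", prune upward until reaching a node still needed by another word.
The suffix "mitorso" (7 nodes) is used only by "sotamitorso"; the node for "sota" still has the child "l", so pruning stops there.
Nodes removed: 7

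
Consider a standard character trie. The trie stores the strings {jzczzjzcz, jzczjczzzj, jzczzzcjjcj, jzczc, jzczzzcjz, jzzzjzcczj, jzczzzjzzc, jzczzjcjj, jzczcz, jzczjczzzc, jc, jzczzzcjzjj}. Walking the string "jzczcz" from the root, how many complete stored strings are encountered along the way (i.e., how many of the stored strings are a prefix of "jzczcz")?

2

Traverse "jzczcz" character by character; count nodes along the way that are marked as word ends.
Prefixes of the query that are stored words: "jzczc", "jzczcz"
Count: 2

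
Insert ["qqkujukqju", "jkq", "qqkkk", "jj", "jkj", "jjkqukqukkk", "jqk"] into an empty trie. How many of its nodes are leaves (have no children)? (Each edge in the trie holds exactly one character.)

6

A leaf is a node with no children — equivalently, the end of a word that is not a proper prefix of any other stored word.
Those words: "jjkqukqukkk", "jkj", "jkq", "jqk", "qqkkk", "qqkujukqju"
Leaf count: 6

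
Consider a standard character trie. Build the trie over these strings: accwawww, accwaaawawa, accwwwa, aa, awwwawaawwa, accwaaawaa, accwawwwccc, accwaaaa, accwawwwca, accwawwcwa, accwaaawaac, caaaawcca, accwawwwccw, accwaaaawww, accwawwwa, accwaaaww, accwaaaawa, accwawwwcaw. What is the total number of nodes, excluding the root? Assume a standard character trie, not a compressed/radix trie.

For each word, the new-node count is its length minus the longest prefix already in the trie:
  "accwawww" → 8 new (a, c, c, w, a, w, w, w)
  "accwaaawawa" → prefix "accwa" already present; 6 new (a, a, w, a, w, a)
  "accwwwa" → prefix "accw" already present; 3 new (w, w, a)
  "aa" → prefix "a" already present; 1 new (a)
  "awwwawaawwa" → prefix "a" already present; 10 new (w, w, w, a, w, a, a, w, w, a)
  "accwaaawaa" → prefix "accwaaawa" already present; 1 new (a)
  "accwawwwccc" → prefix "accwawww" already present; 3 new (c, c, c)
  "accwaaaa" → prefix "accwaaa" already present; 1 new (a)
  "accwawwwca" → prefix "accwawwwc" already present; 1 new (a)
  "accwawwcwa" → prefix "accwaww" already present; 3 new (c, w, a)
  "accwaaawaac" → prefix "accwaaawaa" already present; 1 new (c)
  "caaaawcca" → 9 new (c, a, a, a, a, w, c, c, a)
  "accwawwwccw" → prefix "accwawwwcc" already present; 1 new (w)
  "accwaaaawww" → prefix "accwaaaa" already present; 3 new (w, w, w)
  "accwawwwa" → prefix "accwawww" already present; 1 new (a)
  "accwaaaww" → prefix "accwaaaw" already present; 1 new (w)
  "accwaaaawa" → prefix "accwaaaaw" already present; 1 new (a)
  "accwawwwcaw" → prefix "accwawwwca" already present; 1 new (w)
Total nodes = 8 + 6 + 3 + 1 + 10 + 1 + 3 + 1 + 1 + 3 + 1 + 9 + 1 + 3 + 1 + 1 + 1 + 1 = 55

55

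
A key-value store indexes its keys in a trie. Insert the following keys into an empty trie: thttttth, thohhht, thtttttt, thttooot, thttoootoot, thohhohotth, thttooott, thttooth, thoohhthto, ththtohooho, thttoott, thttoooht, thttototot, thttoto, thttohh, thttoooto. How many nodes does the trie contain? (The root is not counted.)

55

For each word, the new-node count is its length minus the longest prefix already in the trie:
  "thttttth" → 8 new (t, h, t, t, t, t, t, h)
  "thohhht" → prefix "th" already present; 5 new (o, h, h, h, t)
  "thtttttt" → prefix "thttttt" already present; 1 new (t)
  "thttooot" → prefix "thtt" already present; 4 new (o, o, o, t)
  "thttoootoot" → prefix "thttooot" already present; 3 new (o, o, t)
  "thohhohotth" → prefix "thohh" already present; 6 new (o, h, o, t, t, h)
  "thttooott" → prefix "thttooot" already present; 1 new (t)
  "thttooth" → prefix "thttoo" already present; 2 new (t, h)
  "thoohhthto" → prefix "tho" already present; 7 new (o, h, h, t, h, t, o)
  "ththtohooho" → prefix "tht" already present; 8 new (h, t, o, h, o, o, h, o)
  "thttoott" → prefix "thttoot" already present; 1 new (t)
  "thttoooht" → prefix "thttooo" already present; 2 new (h, t)
  "thttototot" → prefix "thtto" already present; 5 new (t, o, t, o, t)
  "thttoto" → prefix "thttoto" already present; 0 new (none)
  "thttohh" → prefix "thtto" already present; 2 new (h, h)
  "thttoooto" → prefix "thttoooto" already present; 0 new (none)
Total nodes = 8 + 5 + 1 + 4 + 3 + 6 + 1 + 2 + 7 + 8 + 1 + 2 + 5 + 0 + 2 + 0 = 55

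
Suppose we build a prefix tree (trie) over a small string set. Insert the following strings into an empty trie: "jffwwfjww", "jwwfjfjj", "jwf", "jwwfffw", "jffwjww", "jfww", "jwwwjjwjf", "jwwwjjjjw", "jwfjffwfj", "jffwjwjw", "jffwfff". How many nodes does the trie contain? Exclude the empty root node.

Insert word by word; a character creates a node only if that edge doesn't already exist:
  "jffwwfjww" → 9 new (j, f, f, w, w, f, j, w, w)
  "jwwfjfjj" → prefix "j" already present; 7 new (w, w, f, j, f, j, j)
  "jwf" → prefix "jw" already present; 1 new (f)
  "jwwfffw" → prefix "jwwf" already present; 3 new (f, f, w)
  "jffwjww" → prefix "jffw" already present; 3 new (j, w, w)
  "jfww" → prefix "jf" already present; 2 new (w, w)
  "jwwwjjwjf" → prefix "jww" already present; 6 new (w, j, j, w, j, f)
  "jwwwjjjjw" → prefix "jwwwjj" already present; 3 new (j, j, w)
  "jwfjffwfj" → prefix "jwf" already present; 6 new (j, f, f, w, f, j)
  "jffwjwjw" → prefix "jffwjw" already present; 2 new (j, w)
  "jffwfff" → prefix "jffw" already present; 3 new (f, f, f)
Total nodes = 9 + 7 + 1 + 3 + 3 + 2 + 6 + 3 + 6 + 2 + 3 = 45

45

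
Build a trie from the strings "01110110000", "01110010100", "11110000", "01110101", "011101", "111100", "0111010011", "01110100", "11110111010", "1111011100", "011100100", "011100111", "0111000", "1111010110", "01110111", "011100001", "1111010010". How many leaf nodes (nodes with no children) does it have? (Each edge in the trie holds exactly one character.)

13

A leaf is a node with no children — equivalently, the end of a word that is not a proper prefix of any other stored word.
Those words: "011100001", "011100100", "01110010100", "011100111", "0111010011", "01110101", "01110110000", "01110111", "11110000", "1111010010", "1111010110", "1111011100", "11110111010"
Leaf count: 13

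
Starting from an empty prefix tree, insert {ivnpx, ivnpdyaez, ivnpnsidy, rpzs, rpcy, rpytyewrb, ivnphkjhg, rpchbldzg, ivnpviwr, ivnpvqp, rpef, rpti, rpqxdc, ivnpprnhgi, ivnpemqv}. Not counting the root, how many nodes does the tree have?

For each word, the new-node count is its length minus the longest prefix already in the trie:
  "ivnpx" → 5 new (i, v, n, p, x)
  "ivnpdyaez" → prefix "ivnp" already present; 5 new (d, y, a, e, z)
  "ivnpnsidy" → prefix "ivnp" already present; 5 new (n, s, i, d, y)
  "rpzs" → 4 new (r, p, z, s)
  "rpcy" → prefix "rp" already present; 2 new (c, y)
  "rpytyewrb" → prefix "rp" already present; 7 new (y, t, y, e, w, r, b)
  "ivnphkjhg" → prefix "ivnp" already present; 5 new (h, k, j, h, g)
  "rpchbldzg" → prefix "rpc" already present; 6 new (h, b, l, d, z, g)
  "ivnpviwr" → prefix "ivnp" already present; 4 new (v, i, w, r)
  "ivnpvqp" → prefix "ivnpv" already present; 2 new (q, p)
  "rpef" → prefix "rp" already present; 2 new (e, f)
  "rpti" → prefix "rp" already present; 2 new (t, i)
  "rpqxdc" → prefix "rp" already present; 4 new (q, x, d, c)
  "ivnpprnhgi" → prefix "ivnp" already present; 6 new (p, r, n, h, g, i)
  "ivnpemqv" → prefix "ivnp" already present; 4 new (e, m, q, v)
Total nodes = 5 + 5 + 5 + 4 + 2 + 7 + 5 + 6 + 4 + 2 + 2 + 2 + 4 + 6 + 4 = 63

63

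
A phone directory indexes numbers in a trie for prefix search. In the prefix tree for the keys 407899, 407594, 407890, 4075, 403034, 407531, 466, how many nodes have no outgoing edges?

6

Leaves are exactly the stored words that no other stored word extends.
Those words: "403034", "407531", "407594", "407890", "407899", "466"
Leaf count: 6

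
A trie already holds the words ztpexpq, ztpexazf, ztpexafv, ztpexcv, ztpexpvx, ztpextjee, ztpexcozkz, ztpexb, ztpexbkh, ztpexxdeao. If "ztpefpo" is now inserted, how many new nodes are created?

The longest prefix of "ztpefpo" already in the trie is "ztpe" (length 4).
So 7 − 4 = 3 new nodes.

3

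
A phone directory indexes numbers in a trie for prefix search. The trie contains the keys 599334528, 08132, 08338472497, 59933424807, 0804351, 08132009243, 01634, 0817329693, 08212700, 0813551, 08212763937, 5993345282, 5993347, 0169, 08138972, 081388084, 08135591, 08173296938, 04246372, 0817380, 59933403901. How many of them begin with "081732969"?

2

Filter for entries beginning with "081732969":
Words under "081732969": 0817329693, 08173296938
Count: 2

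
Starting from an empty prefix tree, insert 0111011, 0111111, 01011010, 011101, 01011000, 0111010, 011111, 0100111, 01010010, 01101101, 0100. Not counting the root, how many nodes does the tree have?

32

Count nodes per top-level branch (shared prefixes stored once):
  '0'-branch (0100, 0100111, 01010010, 01011000, 01011010, 01101101, 011101, 0111010, 0111011, 011111, 0111111): 32 nodes
Sum: 32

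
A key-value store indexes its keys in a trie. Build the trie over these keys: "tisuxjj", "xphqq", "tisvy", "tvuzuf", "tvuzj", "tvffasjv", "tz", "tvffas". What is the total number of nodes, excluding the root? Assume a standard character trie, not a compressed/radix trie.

27

Count nodes per top-level branch (shared prefixes stored once):
  't'-branch (tisuxjj, tisvy, tvffas, tvffasjv, tvuzj, tvuzuf, tz): 22 nodes
  'x'-branch (xphqq): 5 nodes
Sum: 27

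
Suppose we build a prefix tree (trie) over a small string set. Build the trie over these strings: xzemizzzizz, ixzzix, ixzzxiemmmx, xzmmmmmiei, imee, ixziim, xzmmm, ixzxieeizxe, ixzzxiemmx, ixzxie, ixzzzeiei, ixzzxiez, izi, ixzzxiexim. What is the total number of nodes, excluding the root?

Trace insertions, counting only characters that open a new branch:
  "xzemizzzizz" → 11 new (x, z, e, m, i, z, z, z, i, z, z)
  "ixzzix" → 6 new (i, x, z, z, i, x)
  "ixzzxiemmmx" → prefix "ixzz" already present; 7 new (x, i, e, m, m, m, x)
  "xzmmmmmiei" → prefix "xz" already present; 8 new (m, m, m, m, m, i, e, i)
  "imee" → prefix "i" already present; 3 new (m, e, e)
  "ixziim" → prefix "ixz" already present; 3 new (i, i, m)
  "xzmmm" → prefix "xzmmm" already present; 0 new (none)
  "ixzxieeizxe" → prefix "ixz" already present; 8 new (x, i, e, e, i, z, x, e)
  "ixzzxiemmx" → prefix "ixzzxiemm" already present; 1 new (x)
  "ixzxie" → prefix "ixzxie" already present; 0 new (none)
  "ixzzzeiei" → prefix "ixzz" already present; 5 new (z, e, i, e, i)
  "ixzzxiez" → prefix "ixzzxie" already present; 1 new (z)
  "izi" → prefix "i" already present; 2 new (z, i)
  "ixzzxiexim" → prefix "ixzzxie" already present; 3 new (x, i, m)
Total nodes = 11 + 6 + 7 + 8 + 3 + 3 + 0 + 8 + 1 + 0 + 5 + 1 + 2 + 3 = 58

58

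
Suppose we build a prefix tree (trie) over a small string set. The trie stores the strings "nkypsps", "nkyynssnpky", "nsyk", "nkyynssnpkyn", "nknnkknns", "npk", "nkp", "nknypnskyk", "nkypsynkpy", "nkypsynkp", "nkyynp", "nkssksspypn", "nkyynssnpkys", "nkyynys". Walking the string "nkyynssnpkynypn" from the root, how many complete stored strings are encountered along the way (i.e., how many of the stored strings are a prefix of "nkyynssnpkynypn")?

2

Traverse "nkyynssnpkynypn" character by character; count nodes along the way that are marked as word ends.
Prefixes of the query that are stored words: "nkyynssnpky", "nkyynssnpkyn"
Count: 2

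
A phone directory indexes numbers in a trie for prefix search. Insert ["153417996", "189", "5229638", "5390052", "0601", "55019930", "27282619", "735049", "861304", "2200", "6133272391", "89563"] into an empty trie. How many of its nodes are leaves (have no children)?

12

Leaves are exactly the stored words that no other stored word extends.
Those words: "0601", "153417996", "189", "2200", "27282619", "5229638", "5390052", "55019930", "6133272391", "735049", "861304", "89563"
Leaf count: 12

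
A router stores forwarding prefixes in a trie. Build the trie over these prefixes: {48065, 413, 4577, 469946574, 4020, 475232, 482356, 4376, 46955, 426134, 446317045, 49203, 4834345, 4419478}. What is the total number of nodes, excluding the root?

Count nodes per top-level branch (shared prefixes stored once):
  '4'-branch (4020, 413, 426134, 4376, 4419478, 446317045, 4577, 46955, 469946574, 475232, 48065, 482356, 4834345, 49203): 62 nodes
Sum: 62

62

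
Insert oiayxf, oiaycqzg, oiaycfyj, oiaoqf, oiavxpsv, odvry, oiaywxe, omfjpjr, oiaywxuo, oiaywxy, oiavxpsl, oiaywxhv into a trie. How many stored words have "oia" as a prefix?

Traverse to the node for "oia", then collect every word in that subtree.
Words under "oia": oiaoqf, oiavxpsl, oiavxpsv, oiaycfyj, oiaycqzg, oiaywxe, oiaywxhv, oiaywxuo, oiaywxy, oiayxf
Count: 10

10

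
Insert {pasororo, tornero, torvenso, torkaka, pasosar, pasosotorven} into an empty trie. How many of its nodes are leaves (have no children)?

6

A leaf is a node with no children — equivalently, the end of a word that is not a proper prefix of any other stored word.
Those words: "pasororo", "pasosar", "pasosotorven", "torkaka", "tornero", "torvenso"
Leaf count: 6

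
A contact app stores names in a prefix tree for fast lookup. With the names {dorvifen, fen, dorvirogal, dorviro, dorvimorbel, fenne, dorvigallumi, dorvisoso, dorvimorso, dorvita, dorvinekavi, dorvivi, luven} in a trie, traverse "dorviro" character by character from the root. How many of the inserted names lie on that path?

1

Check each prefix of "dorviro" against the stored set — each match is an end-marker on the path.
Prefixes of the query that are stored words: "dorviro"
Count: 1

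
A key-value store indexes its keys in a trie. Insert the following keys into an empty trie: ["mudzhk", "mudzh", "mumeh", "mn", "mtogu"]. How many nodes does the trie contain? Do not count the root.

Trace insertions, counting only characters that open a new branch:
  "mudzhk" → 6 new (m, u, d, z, h, k)
  "mudzh" → prefix "mudzh" already present; 0 new (none)
  "mumeh" → prefix "mu" already present; 3 new (m, e, h)
  "mn" → prefix "m" already present; 1 new (n)
  "mtogu" → prefix "m" already present; 4 new (t, o, g, u)
Total nodes = 6 + 0 + 3 + 1 + 4 = 14

14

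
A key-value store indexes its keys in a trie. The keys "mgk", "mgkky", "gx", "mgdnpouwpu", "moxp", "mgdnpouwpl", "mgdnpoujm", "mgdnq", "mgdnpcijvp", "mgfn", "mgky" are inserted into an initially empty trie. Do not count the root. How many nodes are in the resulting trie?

30

Trie structure (* marks end of a word):
(root)
├─ g
│  └─ x *
└─ m
   ├─ g
   │  ├─ d
   │  │  └─ n
   │  │     ├─ p
   │  │     │  ├─ c
   │  │     │  │  └─ i
   │  │     │  │     └─ j
   │  │     │  │        └─ v
   │  │     │  │           └─ p *
   │  │     │  └─ o
   │  │     │     └─ u
   │  │     │        ├─ j
   │  │     │        │  └─ m *
   │  │     │        └─ w
   │  │     │           └─ p
   │  │     │              ├─ l *
   │  │     │              └─ u *
   │  │     └─ q *
   │  ├─ f
   │  │  └─ n *
   │  └─ k *
   │     ├─ k
   │     │  └─ y *
   │     └─ y *
   └─ o
      └─ x
         └─ p *
Counting every labelled node above: 30.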